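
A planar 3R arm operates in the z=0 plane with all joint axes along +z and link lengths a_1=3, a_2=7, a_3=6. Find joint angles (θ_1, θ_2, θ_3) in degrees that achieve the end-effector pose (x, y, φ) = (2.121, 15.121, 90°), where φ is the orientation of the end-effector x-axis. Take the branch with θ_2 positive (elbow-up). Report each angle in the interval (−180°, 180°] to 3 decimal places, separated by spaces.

wrist centre = target − a_3·(cos φ, sin φ) = (2.1210, 9.1210)
cos θ_2 = (87.6913−3²−7²)/(2·3·7) = 0.7069; θ_2 = 45.0139° (elbow-up)
β = atan2(9.1210,2.1210) = 76.9091°; ψ = atan2(4.9509,7.9485) = 31.9177°
θ_1 = β − ψ = 44.9913°
θ_3 = φ − θ_1 − θ_2 = -0.0052° (wrapped to (-180°,180°])

44.991 45.014 -0.005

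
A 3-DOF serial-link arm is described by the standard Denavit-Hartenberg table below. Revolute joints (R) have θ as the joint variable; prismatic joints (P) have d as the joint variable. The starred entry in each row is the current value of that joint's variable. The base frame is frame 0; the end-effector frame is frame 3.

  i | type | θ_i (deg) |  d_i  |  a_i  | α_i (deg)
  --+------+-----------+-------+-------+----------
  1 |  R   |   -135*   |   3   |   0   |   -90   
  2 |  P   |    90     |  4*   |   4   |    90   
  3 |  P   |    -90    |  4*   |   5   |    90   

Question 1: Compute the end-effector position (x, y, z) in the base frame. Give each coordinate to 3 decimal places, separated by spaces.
after link 1: o_1 = (0.0000, 0.0000, 3.0000)
after link 2: o_2 = (2.8284, -2.8284, -1.0000)
after link 3: o_3 = (-3.5355, -2.1213, -1.0000)

-3.536 -2.121 -1.000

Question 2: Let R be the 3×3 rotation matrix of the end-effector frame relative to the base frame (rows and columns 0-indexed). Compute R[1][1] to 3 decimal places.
End-effector y-axis (col 1 of R) = (-0.7071,-0.7071,0.0000)
R[1][1] = -0.7071

-0.707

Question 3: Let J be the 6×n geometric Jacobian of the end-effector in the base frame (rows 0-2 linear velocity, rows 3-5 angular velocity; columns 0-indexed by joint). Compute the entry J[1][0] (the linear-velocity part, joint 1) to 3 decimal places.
-3.536

axis z_0 = ẑ; lever o_n−o_0 = (-3.5355,-2.1213,-1.0000)
cross product → J_v[:, 0] = (2.1213,-3.5355,0.0000)
J_ω[:, 0] = z_0
entry J[1][0] = -3.5355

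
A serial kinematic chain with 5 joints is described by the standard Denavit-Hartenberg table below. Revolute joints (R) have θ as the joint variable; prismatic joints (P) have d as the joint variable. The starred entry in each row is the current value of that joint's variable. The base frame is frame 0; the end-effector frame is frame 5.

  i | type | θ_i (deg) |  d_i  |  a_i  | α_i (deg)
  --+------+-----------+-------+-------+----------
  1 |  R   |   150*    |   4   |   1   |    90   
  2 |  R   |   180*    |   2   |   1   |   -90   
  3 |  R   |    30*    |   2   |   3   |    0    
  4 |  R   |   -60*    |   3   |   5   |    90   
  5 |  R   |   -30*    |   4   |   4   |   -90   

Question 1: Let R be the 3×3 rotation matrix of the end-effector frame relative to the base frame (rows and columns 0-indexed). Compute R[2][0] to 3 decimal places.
0.500

End-effector x-axis (col 0 of R) = (0.8660,0.0000,0.5000)
R[2][0] = 0.5000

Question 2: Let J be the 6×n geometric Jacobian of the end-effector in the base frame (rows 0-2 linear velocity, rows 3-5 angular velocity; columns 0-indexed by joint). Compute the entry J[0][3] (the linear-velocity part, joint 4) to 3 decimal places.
axis z_3 = (0.0000,0.0000,-1.0000); lever o_n−o_3 = (8.4641,4.0000,-1.0000)
cross product → J_v[:, 3] = (4.0000,-8.4641,0.0000)
J_ω[:, 3] = z_3
entry J[0][3] = 4.0000

4.000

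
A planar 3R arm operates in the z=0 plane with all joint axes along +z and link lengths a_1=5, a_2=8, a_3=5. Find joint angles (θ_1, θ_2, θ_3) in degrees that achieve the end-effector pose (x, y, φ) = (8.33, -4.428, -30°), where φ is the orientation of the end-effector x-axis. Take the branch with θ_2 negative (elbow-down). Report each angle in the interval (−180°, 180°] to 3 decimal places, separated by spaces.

wrist centre = target − a_3·(cos φ, sin φ) = (3.9999, -1.9280)
cos θ_2 = (19.7162−5²−8²)/(2·5·8) = -0.8660; θ_2 = -150.0026° (elbow-down)
β = atan2(-1.9280,3.9999) = -25.7348°; ψ = atan2(-3.9997,-1.9284) = -115.7403°
θ_1 = β − ψ = 90.0055°
θ_3 = φ − θ_1 − θ_2 = 29.9971° (wrapped to (-180°,180°])

90.005 -150.003 29.997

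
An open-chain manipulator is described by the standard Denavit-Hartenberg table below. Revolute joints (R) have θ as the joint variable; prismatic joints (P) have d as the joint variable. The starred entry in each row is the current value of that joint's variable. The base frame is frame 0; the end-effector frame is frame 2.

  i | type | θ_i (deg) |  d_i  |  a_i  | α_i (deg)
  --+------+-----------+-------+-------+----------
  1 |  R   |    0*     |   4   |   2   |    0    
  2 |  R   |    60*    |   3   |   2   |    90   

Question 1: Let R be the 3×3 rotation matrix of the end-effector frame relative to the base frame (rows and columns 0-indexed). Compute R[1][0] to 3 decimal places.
End-effector x-axis (col 0 of R) = (0.5000,0.8660,0.0000)
R[1][0] = 0.8660

0.866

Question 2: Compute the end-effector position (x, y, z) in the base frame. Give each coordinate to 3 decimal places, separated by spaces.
after link 1: o_1 = (2.0000, 0.0000, 4.0000)
after link 2: o_2 = (3.0000, 1.7321, 7.0000)

3.000 1.732 7.000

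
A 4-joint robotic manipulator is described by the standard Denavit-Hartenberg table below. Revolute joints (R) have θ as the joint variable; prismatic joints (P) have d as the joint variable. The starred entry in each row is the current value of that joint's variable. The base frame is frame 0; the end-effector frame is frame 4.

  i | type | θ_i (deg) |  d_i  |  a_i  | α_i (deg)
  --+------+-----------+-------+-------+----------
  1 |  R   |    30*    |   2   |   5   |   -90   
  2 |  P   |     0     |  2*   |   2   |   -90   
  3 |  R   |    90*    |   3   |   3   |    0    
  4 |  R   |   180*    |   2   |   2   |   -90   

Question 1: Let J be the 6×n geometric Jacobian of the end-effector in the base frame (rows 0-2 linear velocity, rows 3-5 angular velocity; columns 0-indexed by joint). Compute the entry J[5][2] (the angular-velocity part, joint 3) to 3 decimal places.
axis z_2 = (-0.0000,0.0000,-1.0000); lever o_n−o_2 = (0.5000,-0.8660,-5.0000)
cross product → J_v[:, 2] = (-0.8660,-0.5000,-0.0000)
J_ω[:, 2] = z_2
entry J[5][2] = -1.0000

-1.000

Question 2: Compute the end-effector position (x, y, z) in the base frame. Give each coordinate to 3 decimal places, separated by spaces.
5.562 4.366 -3.000

after link 1: o_1 = (4.3301, 2.5000, 2.0000)
after link 2: o_2 = (5.0622, 5.2321, 2.0000)
after link 3: o_3 = (6.5622, 2.6340, -1.0000)
after link 4: o_4 = (5.5622, 4.3660, -3.0000)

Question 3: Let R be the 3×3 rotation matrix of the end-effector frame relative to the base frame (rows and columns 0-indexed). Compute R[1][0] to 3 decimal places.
0.866

End-effector x-axis (col 0 of R) = (-0.5000,0.8660,0.0000)
R[1][0] = 0.8660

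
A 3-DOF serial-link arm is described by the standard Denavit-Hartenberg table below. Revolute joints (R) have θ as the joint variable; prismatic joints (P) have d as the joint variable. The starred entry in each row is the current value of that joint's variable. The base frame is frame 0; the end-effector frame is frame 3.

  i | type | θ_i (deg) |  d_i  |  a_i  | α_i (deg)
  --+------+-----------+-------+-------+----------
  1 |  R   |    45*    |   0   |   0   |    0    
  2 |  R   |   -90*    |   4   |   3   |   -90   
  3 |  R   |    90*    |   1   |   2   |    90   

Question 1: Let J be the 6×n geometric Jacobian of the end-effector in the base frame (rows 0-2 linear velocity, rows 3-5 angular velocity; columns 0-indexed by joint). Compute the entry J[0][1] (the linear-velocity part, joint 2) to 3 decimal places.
1.414

axis z_1 = (0.0000,0.0000,1.0000); lever o_n−o_1 = (2.8284,-1.4142,2.0000)
cross product → J_v[:, 1] = (1.4142,2.8284,-0.0000)
J_ω[:, 1] = z_1
entry J[0][1] = 1.4142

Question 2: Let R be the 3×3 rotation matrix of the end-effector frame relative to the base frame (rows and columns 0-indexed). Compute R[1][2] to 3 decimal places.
-0.707

End-effector z-axis (col 2 of R) = (0.7071,-0.7071,0.0000)
R[1][2] = -0.7071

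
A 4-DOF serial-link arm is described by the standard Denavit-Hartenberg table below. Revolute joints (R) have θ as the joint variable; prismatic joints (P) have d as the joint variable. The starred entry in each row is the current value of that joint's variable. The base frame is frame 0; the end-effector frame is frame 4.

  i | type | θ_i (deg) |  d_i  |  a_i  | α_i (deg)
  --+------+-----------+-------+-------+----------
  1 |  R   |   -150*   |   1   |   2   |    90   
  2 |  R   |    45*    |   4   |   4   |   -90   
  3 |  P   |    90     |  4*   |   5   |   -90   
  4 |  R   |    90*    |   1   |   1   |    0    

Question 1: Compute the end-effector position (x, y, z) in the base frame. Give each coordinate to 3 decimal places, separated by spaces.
after link 1: o_1 = (-1.7321, -1.0000, 1.0000)
after link 2: o_2 = (-6.1815, 1.0499, 3.8284)
after link 3: o_3 = (-1.2321, -1.8660, 6.6569)
after link 4: o_4 = (-1.2321, -1.8660, 5.2426)

-1.232 -1.866 5.243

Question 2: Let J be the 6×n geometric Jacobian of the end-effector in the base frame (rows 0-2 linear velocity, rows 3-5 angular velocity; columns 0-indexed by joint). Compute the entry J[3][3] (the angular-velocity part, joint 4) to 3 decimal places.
axis z_3 = (0.6124,0.3536,-0.7071); lever o_n−o_3 = (0.0000,0.0000,-1.4142)
cross product → J_v[:, 3] = (-0.5000,0.8660,-0.0000)
J_ω[:, 3] = z_3
entry J[3][3] = 0.6124

0.612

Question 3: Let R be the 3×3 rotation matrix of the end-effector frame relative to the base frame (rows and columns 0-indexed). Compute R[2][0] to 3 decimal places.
-0.707

End-effector x-axis (col 0 of R) = (-0.6124,-0.3536,-0.7071)
R[2][0] = -0.7071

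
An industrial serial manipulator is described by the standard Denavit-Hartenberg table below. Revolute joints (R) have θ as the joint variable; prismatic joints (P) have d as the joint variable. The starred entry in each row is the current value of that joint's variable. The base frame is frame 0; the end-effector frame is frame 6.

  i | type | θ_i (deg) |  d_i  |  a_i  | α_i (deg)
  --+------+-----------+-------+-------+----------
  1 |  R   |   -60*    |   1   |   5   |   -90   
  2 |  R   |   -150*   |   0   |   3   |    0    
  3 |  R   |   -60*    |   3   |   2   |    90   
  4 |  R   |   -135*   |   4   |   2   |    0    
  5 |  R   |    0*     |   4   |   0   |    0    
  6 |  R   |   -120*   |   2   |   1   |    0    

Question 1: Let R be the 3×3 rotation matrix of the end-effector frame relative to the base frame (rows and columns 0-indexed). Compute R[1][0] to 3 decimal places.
End-effector x-axis (col 0 of R) = (0.9486,0.2888,0.1294)
R[1][0] = 0.2888

0.289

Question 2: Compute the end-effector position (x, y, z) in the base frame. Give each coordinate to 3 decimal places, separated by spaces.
5.769 -4.889 -6.324

after link 1: o_1 = (2.5000, -4.3301, 1.0000)
after link 2: o_2 = (1.2010, -2.0801, 2.5000)
after link 3: o_3 = (2.9330, 0.9199, 1.5000)
after link 4: o_4 = (3.3206, -2.5799, -1.2570)
after link 5: o_5 = (4.3206, -4.3120, -4.7211)
after link 6: o_6 = (5.7692, -4.8892, -6.3237)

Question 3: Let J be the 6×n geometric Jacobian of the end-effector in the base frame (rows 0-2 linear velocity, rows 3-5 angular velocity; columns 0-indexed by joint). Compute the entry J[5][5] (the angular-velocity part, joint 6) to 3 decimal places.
-0.866

axis z_5 = (0.2500,-0.4330,-0.8660); lever o_n−o_5 = (1.4486,-0.5772,-1.6026)
cross product → J_v[:, 5] = (0.1941,-0.8539,0.4830)
J_ω[:, 5] = z_5
entry J[5][5] = -0.8660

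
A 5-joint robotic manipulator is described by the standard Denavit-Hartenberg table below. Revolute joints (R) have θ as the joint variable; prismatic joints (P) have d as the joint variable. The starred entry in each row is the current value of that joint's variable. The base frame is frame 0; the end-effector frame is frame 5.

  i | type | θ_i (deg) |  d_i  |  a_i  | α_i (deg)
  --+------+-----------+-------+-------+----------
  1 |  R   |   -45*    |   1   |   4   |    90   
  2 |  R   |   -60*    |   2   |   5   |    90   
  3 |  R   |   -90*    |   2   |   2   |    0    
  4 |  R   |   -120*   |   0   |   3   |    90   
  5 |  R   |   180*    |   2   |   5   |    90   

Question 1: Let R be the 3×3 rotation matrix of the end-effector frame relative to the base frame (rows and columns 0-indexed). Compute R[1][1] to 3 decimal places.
End-effector y-axis (col 1 of R) = (-0.4356,-0.7891,-0.4330)
R[1][1] = -0.7891

-0.789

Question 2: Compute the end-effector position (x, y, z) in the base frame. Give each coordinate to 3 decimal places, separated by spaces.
3.820 -4.855 -6.696

after link 1: o_1 = (2.8284, -2.8284, 1.0000)
after link 2: o_2 = (3.1820, -6.0104, -3.3301)
after link 3: o_3 = (3.3714, -3.3714, -4.3301)
after link 4: o_4 = (1.3922, -3.5136, -2.0801)
after link 5: o_5 = (3.8197, -4.8550, -6.6962)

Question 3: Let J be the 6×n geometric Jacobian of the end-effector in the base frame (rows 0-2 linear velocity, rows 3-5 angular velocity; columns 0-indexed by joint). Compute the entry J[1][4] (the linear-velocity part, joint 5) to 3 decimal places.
axis z_4 = (-0.4356,-0.7891,-0.4330); lever o_n−o_4 = (2.4275,-1.3415,-4.6160)
cross product → J_v[:, 4] = (3.0619,-3.0619,2.5000)
J_ω[:, 4] = z_4
entry J[1][4] = -3.0619

-3.062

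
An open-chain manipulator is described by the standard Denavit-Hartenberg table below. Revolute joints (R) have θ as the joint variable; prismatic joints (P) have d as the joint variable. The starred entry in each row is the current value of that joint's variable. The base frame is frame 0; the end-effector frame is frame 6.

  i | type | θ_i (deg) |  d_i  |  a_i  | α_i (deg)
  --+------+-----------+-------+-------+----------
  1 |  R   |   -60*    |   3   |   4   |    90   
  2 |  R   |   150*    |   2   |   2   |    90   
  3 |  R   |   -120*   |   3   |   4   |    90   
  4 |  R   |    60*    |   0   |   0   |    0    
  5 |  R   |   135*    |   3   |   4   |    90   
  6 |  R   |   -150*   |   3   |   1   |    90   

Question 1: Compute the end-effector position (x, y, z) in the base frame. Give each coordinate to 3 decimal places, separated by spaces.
after link 1: o_1 = (2.0000, -3.4641, 3.0000)
after link 2: o_2 = (-0.5981, -2.9641, 4.0000)
after link 3: o_3 = (4.0179, -4.0311, 5.5981)
after link 4: o_4 = (4.0179, -4.0311, 5.5981)
after link 5: o_5 = (-0.1492, -6.5055, 4.3684)
after link 6: o_6 = (0.7183, -7.4041, 7.2735)

0.718 -7.404 7.274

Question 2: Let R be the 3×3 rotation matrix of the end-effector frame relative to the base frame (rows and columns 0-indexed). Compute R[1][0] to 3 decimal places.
0.401

End-effector x-axis (col 0 of R) = (0.8935,0.4012,0.2015)
R[1][0] = 0.4012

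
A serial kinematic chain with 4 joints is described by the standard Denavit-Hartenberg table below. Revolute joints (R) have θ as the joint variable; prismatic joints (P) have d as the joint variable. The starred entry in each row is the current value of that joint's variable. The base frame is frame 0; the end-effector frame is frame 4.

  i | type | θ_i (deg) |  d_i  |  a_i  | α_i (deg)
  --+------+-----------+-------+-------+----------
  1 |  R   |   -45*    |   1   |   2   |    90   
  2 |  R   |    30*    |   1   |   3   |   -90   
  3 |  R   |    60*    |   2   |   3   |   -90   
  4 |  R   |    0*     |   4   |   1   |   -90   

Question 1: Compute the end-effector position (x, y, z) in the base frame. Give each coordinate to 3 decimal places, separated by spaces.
4.804 1.509 3.500

after link 1: o_1 = (1.4142, -1.4142, 1.0000)
after link 2: o_2 = (2.5442, -3.9584, 2.5000)
after link 3: o_3 = (4.5928, -2.3328, 4.9821)
after link 4: o_4 = (4.8042, 1.5089, 3.5000)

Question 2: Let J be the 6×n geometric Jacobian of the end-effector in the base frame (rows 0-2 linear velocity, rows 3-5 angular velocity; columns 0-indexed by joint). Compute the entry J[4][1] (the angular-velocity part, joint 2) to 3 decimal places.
axis z_1 = (-0.7071,-0.7071,0.0000); lever o_n−o_1 = (3.3900,2.9232,2.5000)
cross product → J_v[:, 1] = (-1.7678,1.7678,0.3301)
J_ω[:, 1] = z_1
entry J[4][1] = -0.7071

-0.707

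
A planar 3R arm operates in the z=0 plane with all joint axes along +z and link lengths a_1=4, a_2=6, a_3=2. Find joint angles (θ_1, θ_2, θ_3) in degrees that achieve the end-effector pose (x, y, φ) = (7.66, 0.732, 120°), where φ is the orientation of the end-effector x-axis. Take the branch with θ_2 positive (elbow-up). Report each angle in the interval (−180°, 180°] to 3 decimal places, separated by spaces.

wrist centre = target − a_3·(cos φ, sin φ) = (8.6600, -1.0001)
cos θ_2 = (75.9957−4²−6²)/(2·4·6) = 0.4999; θ_2 = 60.0059° (elbow-up)
β = atan2(-1.0001,8.6600) = -6.5873°; ψ = atan2(5.1965,6.9995) = 36.5905°
θ_1 = β − ψ = -43.1778°
θ_3 = φ − θ_1 − θ_2 = 103.1719° (wrapped to (-180°,180°])

-43.178 60.006 103.172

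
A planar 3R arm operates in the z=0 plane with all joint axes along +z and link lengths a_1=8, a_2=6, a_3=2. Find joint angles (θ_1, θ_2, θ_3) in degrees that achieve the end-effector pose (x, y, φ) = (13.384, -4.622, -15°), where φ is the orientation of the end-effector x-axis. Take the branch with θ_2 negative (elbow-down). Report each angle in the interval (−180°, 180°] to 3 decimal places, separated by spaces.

5.568 -60.002 39.433

wrist centre = target − a_3·(cos φ, sin φ) = (11.4521, -4.1044)
cos θ_2 = (147.9975−8²−6²)/(2·8·6) = 0.5000; θ_2 = -60.0017° (elbow-down)
β = atan2(-4.1044,11.4521) = -19.7173°; ψ = atan2(-5.1962,10.9998) = -25.2857°
θ_1 = β − ψ = 5.5684°
θ_3 = φ − θ_1 − θ_2 = 39.4333° (wrapped to (-180°,180°])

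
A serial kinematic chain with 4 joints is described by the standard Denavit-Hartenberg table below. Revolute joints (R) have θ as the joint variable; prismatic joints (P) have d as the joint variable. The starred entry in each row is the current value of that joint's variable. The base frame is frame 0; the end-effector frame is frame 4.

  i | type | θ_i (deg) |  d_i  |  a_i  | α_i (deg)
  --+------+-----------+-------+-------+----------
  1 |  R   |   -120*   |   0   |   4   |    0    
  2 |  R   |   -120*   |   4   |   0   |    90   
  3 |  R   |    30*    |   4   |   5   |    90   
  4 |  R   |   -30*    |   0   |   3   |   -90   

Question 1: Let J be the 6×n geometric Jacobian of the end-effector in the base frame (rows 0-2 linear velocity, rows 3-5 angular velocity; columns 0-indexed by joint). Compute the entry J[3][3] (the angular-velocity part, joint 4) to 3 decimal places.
axis z_3 = (-0.2500,0.4330,-0.8660); lever o_n−o_3 = (-2.4240,1.1986,1.2990)
cross product → J_v[:, 3] = (1.6005,2.4240,0.7500)
J_ω[:, 3] = z_3
entry J[3][3] = -0.2500

-0.250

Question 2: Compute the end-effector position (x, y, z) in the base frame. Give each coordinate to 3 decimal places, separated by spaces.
after link 1: o_1 = (-2.0000, -3.4641, 0.0000)
after link 2: o_2 = (-2.0000, -3.4641, 4.0000)
after link 3: o_3 = (-0.7010, 2.2859, 6.5000)
after link 4: o_4 = (-3.1250, 3.4845, 7.7990)

-3.125 3.484 7.799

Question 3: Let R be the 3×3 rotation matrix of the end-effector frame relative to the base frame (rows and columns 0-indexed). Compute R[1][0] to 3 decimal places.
0.400

End-effector x-axis (col 0 of R) = (-0.8080,0.3995,0.4330)
R[1][0] = 0.3995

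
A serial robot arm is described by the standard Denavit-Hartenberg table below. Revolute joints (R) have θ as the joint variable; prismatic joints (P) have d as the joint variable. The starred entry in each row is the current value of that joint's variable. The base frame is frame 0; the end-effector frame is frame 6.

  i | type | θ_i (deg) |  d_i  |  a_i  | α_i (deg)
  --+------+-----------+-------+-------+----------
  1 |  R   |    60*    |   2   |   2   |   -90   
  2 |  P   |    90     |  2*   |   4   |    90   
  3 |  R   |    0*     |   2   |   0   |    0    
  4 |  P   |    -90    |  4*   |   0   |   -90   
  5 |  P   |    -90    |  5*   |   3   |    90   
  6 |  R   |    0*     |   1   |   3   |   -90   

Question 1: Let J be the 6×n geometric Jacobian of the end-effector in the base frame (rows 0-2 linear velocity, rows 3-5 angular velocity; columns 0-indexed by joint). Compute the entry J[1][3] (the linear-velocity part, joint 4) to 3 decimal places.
0.866

prismatic axis z_3 = (0.5000,0.8660,0.0000)
J_v[:, 3] = z_3; J_ω[:, 3] = (0,0,0)
entry J[1][3] = 0.8660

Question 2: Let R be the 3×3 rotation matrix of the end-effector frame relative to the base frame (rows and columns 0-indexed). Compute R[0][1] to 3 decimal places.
End-effector y-axis (col 1 of R) = (0.8660,-0.5000,-0.0000)
R[0][1] = 0.8660

0.866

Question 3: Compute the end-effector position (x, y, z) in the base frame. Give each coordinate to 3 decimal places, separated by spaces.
after link 1: o_1 = (1.0000, 1.7321, 2.0000)
after link 2: o_2 = (-0.7321, 2.7321, -2.0000)
after link 3: o_3 = (0.2679, 4.4641, -2.0000)
after link 4: o_4 = (2.2679, 7.9282, -2.0000)
after link 5: o_5 = (3.7679, 10.5263, -7.0000)
after link 6: o_6 = (4.4019, 13.6244, -7.0000)

4.402 13.624 -7.000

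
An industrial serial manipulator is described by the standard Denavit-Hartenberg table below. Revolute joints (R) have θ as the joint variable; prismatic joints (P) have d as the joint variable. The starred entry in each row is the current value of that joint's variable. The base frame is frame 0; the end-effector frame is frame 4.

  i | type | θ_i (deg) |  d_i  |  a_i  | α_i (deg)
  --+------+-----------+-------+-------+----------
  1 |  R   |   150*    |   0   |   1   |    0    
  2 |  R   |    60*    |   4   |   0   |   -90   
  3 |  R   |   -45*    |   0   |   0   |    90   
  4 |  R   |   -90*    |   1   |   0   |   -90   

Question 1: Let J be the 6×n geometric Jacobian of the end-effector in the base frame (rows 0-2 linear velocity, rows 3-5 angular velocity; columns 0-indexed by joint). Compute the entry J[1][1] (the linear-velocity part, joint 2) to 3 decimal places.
0.612

axis z_1 = (0.0000,0.0000,1.0000); lever o_n−o_1 = (0.6124,0.3536,4.7071)
cross product → J_v[:, 1] = (-0.3536,0.6124,0.0000)
J_ω[:, 1] = z_1
entry J[1][1] = 0.6124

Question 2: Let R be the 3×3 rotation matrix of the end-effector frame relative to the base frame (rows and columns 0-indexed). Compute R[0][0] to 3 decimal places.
-0.500

End-effector x-axis (col 0 of R) = (-0.5000,0.8660,0.0000)
R[0][0] = -0.5000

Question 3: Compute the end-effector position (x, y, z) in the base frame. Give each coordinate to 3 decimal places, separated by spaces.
after link 1: o_1 = (-0.8660, 0.5000, 0.0000)
after link 2: o_2 = (-0.8660, 0.5000, 4.0000)
after link 3: o_3 = (-0.8660, 0.5000, 4.0000)
after link 4: o_4 = (-0.2537, 0.8536, 4.7071)

-0.254 0.854 4.707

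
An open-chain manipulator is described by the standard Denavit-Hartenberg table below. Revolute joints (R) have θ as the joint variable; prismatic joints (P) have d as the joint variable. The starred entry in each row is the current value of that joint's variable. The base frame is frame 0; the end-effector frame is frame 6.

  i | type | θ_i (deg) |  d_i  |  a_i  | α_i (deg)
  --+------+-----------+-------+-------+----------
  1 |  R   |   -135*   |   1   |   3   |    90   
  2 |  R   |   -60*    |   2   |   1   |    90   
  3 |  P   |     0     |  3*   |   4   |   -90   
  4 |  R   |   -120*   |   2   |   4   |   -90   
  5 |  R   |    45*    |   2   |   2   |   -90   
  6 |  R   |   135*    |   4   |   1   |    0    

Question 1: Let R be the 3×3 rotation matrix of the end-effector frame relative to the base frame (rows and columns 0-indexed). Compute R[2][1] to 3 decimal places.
End-effector y-axis (col 1 of R) = (-0.7071,-0.0000,-0.7071)
R[2][1] = -0.7071

-0.707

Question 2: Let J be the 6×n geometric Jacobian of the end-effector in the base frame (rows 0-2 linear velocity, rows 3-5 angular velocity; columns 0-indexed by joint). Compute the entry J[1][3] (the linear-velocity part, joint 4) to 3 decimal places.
-0.914

axis z_3 = (-0.7071,0.7071,0.0000); lever o_n−o_3 = (2.7071,0.2426,-1.2929)
cross product → J_v[:, 3] = (-0.9142,-0.9142,-2.0858)
J_ω[:, 3] = z_3
entry J[1][3] = -0.9142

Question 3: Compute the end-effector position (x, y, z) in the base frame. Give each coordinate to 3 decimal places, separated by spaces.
after link 1: o_1 = (-2.1213, -2.1213, 1.0000)
after link 2: o_2 = (-3.8891, -1.0607, 0.1340)
after link 3: o_3 = (-3.4662, -0.6378, -4.8301)
after link 4: o_4 = (-2.0520, 3.6049, -4.8301)
after link 5: o_5 = (-0.0520, 3.6049, -6.8301)
after link 6: o_6 = (-0.7591, -0.3951, -6.1230)

-0.759 -0.395 -6.123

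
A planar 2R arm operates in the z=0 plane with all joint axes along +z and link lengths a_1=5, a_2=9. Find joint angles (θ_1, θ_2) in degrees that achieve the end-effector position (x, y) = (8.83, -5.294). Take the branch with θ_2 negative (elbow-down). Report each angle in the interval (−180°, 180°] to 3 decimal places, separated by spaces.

30.003 -90.003

cos θ_2 = (105.9953−5²−9²)/(2·5·9) = -0.0001; θ_2 = -90.0030° (elbow-down)
β = atan2(-5.2940,8.8300) = -30.9447°; ψ = atan2(-9.0000,4.9995) = -60.9477°
θ_1 = β − ψ = 30.0030°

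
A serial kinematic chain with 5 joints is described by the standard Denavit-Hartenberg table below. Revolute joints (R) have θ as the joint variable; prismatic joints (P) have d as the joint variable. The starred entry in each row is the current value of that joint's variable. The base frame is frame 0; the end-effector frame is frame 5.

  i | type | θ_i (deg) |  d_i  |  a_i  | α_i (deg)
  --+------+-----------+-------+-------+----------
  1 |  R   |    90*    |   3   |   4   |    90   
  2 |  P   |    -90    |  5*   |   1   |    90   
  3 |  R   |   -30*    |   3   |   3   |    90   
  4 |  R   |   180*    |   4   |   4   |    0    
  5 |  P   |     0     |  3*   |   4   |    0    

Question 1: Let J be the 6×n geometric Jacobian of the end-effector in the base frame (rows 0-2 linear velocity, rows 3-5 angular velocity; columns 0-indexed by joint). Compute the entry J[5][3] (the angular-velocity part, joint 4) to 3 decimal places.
axis z_3 = (-0.8660,-0.0000,0.5000); lever o_n−o_3 = (-2.0622,-0.0000,10.4282)
cross product → J_v[:, 3] = (0.0000,8.0000,0.0000)
J_ω[:, 3] = z_3
entry J[5][3] = 0.5000

0.500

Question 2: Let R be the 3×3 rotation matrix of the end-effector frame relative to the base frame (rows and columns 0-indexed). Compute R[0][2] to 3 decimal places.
End-effector z-axis (col 2 of R) = (-0.8660,-0.0000,0.5000)
R[0][2] = -0.8660

-0.866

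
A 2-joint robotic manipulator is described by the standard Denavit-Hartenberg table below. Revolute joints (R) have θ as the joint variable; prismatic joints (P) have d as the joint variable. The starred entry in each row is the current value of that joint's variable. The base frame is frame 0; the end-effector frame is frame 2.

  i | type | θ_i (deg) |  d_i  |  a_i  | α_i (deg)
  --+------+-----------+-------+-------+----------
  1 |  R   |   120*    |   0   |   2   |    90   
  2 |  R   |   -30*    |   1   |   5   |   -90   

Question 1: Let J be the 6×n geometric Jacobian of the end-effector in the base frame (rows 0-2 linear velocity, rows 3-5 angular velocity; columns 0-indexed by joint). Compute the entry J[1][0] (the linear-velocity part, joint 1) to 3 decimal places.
axis z_0 = ẑ; lever o_n−o_0 = (-2.2990,5.9821,-2.5000)
cross product → J_v[:, 0] = (-5.9821,-2.2990,0.0000)
J_ω[:, 0] = z_0
entry J[1][0] = -2.2990

-2.299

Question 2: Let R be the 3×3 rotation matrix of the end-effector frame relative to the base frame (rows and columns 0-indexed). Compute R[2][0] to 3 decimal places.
End-effector x-axis (col 0 of R) = (-0.4330,0.7500,-0.5000)
R[2][0] = -0.5000

-0.500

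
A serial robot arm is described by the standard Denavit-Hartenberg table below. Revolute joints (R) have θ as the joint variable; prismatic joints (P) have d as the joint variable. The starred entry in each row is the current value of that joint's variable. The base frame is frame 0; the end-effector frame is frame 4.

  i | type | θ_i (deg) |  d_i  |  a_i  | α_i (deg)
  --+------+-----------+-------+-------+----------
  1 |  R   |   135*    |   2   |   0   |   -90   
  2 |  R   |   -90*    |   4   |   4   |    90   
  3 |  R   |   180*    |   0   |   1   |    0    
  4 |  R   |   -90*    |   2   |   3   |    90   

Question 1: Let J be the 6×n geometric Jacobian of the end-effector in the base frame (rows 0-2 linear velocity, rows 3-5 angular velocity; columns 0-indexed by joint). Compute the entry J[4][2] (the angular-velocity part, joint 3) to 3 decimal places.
axis z_2 = (0.7071,-0.7071,0.0000); lever o_n−o_2 = (-0.7071,-3.5355,-1.0000)
cross product → J_v[:, 2] = (0.7071,0.7071,-3.0000)
J_ω[:, 2] = z_2
entry J[4][2] = -0.7071

-0.707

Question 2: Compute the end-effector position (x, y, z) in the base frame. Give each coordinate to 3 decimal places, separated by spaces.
-3.536 -6.364 5.000

after link 1: o_1 = (0.0000, 0.0000, 2.0000)
after link 2: o_2 = (-2.8284, -2.8284, 6.0000)
after link 3: o_3 = (-2.8284, -2.8284, 5.0000)
after link 4: o_4 = (-3.5355, -6.3640, 5.0000)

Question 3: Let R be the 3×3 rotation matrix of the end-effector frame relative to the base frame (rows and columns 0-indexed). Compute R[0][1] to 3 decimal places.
0.707

End-effector y-axis (col 1 of R) = (0.7071,-0.7071,-0.0000)
R[0][1] = 0.7071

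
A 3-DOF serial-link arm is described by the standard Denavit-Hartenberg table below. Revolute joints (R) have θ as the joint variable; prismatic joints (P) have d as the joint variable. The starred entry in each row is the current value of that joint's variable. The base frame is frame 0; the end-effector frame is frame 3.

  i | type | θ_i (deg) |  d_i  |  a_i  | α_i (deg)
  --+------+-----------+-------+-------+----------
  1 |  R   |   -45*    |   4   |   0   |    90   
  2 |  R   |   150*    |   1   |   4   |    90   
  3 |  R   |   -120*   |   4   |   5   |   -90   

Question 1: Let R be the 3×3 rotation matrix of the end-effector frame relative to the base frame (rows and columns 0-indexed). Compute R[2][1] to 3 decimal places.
End-effector y-axis (col 1 of R) = (-0.3536,0.3536,-0.8660)
R[2][1] = -0.8660

-0.866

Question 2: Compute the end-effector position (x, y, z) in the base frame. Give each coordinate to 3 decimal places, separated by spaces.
after link 1: o_1 = (0.0000, 0.0000, 4.0000)
after link 2: o_2 = (-3.1566, 1.7424, 6.0000)
after link 3: o_3 = (2.8504, 1.8591, 8.2141)

2.850 1.859 8.214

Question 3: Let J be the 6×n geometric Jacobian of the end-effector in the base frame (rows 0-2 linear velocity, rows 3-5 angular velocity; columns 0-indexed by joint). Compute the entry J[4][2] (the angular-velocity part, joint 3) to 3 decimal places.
-0.354

axis z_2 = (0.3536,-0.3536,0.8660); lever o_n−o_2 = (6.0070,0.1167,2.2141)
cross product → J_v[:, 2] = (-0.8839,4.4194,2.1651)
J_ω[:, 2] = z_2
entry J[4][2] = -0.3536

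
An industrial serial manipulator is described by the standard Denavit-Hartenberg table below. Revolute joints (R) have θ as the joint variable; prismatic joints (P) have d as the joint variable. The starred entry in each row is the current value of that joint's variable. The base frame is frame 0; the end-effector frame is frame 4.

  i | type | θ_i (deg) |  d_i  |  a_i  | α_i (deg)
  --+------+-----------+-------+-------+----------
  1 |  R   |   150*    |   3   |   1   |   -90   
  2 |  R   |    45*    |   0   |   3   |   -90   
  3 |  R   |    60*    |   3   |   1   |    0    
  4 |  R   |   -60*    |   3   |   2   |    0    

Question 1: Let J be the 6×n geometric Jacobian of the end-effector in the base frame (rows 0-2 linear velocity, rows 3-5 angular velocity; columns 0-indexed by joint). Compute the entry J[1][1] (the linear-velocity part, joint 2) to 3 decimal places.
-4.066

axis z_1 = (-0.5000,-0.8660,0.0000); lever o_n−o_1 = (0.7392,0.5732,-8.1317)
cross product → J_v[:, 1] = (7.0423,-4.0659,0.3536)
J_ω[:, 1] = z_1
entry J[1][1] = -4.0659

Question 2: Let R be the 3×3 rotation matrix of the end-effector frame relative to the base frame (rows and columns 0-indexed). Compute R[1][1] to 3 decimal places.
End-effector y-axis (col 1 of R) = (0.5000,0.8660,-0.0000)
R[1][1] = 0.8660

0.866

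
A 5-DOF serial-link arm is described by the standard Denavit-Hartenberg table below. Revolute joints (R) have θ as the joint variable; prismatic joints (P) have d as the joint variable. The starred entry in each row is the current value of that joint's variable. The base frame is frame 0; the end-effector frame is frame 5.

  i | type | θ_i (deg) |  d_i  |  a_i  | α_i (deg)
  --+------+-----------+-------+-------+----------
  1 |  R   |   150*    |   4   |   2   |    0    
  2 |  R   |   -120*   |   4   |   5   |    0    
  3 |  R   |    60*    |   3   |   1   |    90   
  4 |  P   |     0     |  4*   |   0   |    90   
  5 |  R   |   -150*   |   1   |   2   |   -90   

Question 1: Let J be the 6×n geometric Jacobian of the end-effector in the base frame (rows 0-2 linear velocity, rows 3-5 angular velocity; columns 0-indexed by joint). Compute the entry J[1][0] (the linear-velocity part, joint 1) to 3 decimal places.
axis z_0 = ẑ; lever o_n−o_0 = (5.5981,2.7679,10.0000)
cross product → J_v[:, 0] = (-2.7679,5.5981,0.0000)
J_ω[:, 0] = z_0
entry J[1][0] = 5.5981

5.598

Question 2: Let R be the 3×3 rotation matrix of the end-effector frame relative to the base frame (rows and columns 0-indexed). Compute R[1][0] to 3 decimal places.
End-effector x-axis (col 0 of R) = (-0.5000,-0.8660,-0.0000)
R[1][0] = -0.8660

-0.866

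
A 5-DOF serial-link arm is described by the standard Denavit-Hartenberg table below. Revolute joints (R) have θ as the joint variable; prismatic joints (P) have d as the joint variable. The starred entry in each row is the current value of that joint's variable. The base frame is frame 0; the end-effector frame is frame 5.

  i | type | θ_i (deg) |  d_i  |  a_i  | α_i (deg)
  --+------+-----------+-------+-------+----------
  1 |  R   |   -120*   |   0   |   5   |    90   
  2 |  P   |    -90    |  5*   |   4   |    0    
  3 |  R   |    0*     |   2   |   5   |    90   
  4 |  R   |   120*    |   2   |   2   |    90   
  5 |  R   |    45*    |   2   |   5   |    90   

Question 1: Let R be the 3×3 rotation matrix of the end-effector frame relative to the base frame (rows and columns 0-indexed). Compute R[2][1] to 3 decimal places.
End-effector y-axis (col 1 of R) = (-0.4330,0.2500,-0.8660)
R[2][1] = -0.8660

-0.866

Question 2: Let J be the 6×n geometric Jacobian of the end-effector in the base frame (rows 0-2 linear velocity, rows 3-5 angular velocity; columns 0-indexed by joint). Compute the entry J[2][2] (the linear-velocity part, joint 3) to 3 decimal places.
-5.536

axis z_2 = (-0.8660,0.5000,0.0000); lever o_n−o_2 = (-3.9820,8.6909,-3.9643)
cross product → J_v[:, 2] = (-1.9821,-3.4332,-5.5355)
J_ω[:, 2] = z_2
entry J[2][2] = -5.5355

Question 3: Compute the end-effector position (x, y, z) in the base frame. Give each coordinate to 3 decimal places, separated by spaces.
-10.812 6.861 -7.964

after link 1: o_1 = (-2.5000, -4.3301, 0.0000)
after link 2: o_2 = (-6.8301, -1.8301, -4.0000)
after link 3: o_3 = (-8.5622, -0.8301, -9.0000)
after link 4: o_4 = (-9.0622, 1.7679, -8.0000)
after link 5: o_5 = (-10.8121, 6.8607, -7.9643)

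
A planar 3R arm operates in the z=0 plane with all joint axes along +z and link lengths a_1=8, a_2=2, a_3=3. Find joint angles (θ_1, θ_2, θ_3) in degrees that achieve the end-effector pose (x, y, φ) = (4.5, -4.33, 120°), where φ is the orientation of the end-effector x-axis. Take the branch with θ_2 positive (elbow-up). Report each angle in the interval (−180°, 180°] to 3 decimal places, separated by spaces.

-60.000 60.004 119.996

wrist centre = target − a_3·(cos φ, sin φ) = (6.0000, -6.9281)
cos θ_2 = (83.9982−8²−2²)/(2·8·2) = 0.4999; θ_2 = 60.0036° (elbow-up)
β = atan2(-6.9281,6.0000) = -49.1061°; ψ = atan2(1.7321,8.9999) = 10.8939°
θ_1 = β − ψ = -60.0000°
θ_3 = φ − θ_1 − θ_2 = 119.9964° (wrapped to (-180°,180°])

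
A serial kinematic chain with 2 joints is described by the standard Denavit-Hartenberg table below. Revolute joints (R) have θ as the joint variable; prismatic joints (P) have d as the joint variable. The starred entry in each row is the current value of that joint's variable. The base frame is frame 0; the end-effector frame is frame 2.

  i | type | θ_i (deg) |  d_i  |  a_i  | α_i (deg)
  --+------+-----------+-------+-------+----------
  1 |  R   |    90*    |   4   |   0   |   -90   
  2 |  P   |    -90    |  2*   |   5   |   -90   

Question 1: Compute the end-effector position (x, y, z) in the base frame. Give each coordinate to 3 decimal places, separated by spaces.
after link 1: o_1 = (0.0000, 0.0000, 4.0000)
after link 2: o_2 = (-2.0000, 0.0000, 9.0000)

-2.000 0.000 9.000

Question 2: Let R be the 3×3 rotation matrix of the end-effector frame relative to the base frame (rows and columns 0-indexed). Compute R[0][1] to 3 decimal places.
1.000

End-effector y-axis (col 1 of R) = (1.0000,0.0000,-0.0000)
R[0][1] = 1.0000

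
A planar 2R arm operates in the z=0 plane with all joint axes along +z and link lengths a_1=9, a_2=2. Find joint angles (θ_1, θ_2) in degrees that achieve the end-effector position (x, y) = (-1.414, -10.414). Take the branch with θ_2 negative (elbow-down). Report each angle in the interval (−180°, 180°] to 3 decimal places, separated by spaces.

-89.997 -45.011

cos θ_2 = (110.4508−9²−2²)/(2·9·2) = 0.7070; θ_2 = -45.0114° (elbow-down)
β = atan2(-10.4140,-1.4140) = -97.7323°; ψ = atan2(-1.4145,10.4139) = -7.7350°
θ_1 = β − ψ = -89.9973°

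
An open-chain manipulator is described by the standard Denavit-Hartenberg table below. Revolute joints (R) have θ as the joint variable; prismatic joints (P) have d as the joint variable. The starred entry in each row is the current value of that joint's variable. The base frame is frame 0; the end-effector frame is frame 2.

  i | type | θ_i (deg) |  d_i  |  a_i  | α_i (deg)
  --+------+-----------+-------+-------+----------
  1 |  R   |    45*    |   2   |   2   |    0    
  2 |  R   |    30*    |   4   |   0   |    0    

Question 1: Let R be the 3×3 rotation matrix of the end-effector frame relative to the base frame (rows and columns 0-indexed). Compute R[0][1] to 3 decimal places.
-0.966

End-effector y-axis (col 1 of R) = (-0.9659,0.2588,0.0000)
R[0][1] = -0.9659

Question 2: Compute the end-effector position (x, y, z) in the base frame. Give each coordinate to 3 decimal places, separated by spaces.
1.414 1.414 6.000

after link 1: o_1 = (1.4142, 1.4142, 2.0000)
after link 2: o_2 = (1.4142, 1.4142, 6.0000)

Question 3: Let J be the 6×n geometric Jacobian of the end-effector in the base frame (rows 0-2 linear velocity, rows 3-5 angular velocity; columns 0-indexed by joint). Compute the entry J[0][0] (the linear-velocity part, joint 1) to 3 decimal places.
-1.414

axis z_0 = ẑ; lever o_n−o_0 = (1.4142,1.4142,6.0000)
cross product → J_v[:, 0] = (-1.4142,1.4142,0.0000)
J_ω[:, 0] = z_0
entry J[0][0] = -1.4142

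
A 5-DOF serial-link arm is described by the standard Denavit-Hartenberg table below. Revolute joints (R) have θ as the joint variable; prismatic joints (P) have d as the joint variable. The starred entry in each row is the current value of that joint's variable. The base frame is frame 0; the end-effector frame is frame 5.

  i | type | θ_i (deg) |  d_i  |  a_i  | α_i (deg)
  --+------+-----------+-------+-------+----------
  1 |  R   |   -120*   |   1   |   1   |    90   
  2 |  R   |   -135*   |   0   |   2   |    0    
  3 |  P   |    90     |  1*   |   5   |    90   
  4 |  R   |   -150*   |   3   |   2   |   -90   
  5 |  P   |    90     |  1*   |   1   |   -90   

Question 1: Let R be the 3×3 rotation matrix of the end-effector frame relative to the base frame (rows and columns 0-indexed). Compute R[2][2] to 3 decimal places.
End-effector z-axis (col 2 of R) = (-0.7392,-0.2803,-0.6124)
R[2][2] = -0.6124

-0.612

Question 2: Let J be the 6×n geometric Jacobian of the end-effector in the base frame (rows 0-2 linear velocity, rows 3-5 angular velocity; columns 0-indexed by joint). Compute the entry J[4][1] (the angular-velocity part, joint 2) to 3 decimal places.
axis z_1 = (-0.8660,0.5000,0.0000); lever o_n−o_1 = (0.8320,-0.2909,-5.4928)
cross product → J_v[:, 1] = (-2.7464,-4.7569,-0.1641)
J_ω[:, 1] = z_1
entry J[4][1] = 0.5000

0.500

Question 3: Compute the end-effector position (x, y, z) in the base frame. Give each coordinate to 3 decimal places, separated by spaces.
after link 1: o_1 = (-0.5000, -0.8660, 1.0000)
after link 2: o_2 = (0.2071, 0.3587, -0.4142)
after link 3: o_3 = (-2.4267, -2.2031, -3.9497)
after link 4: o_4 = (0.1124, 0.1946, -4.8463)
after link 5: o_5 = (0.3320, -1.1569, -4.4928)

0.332 -1.157 -4.493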